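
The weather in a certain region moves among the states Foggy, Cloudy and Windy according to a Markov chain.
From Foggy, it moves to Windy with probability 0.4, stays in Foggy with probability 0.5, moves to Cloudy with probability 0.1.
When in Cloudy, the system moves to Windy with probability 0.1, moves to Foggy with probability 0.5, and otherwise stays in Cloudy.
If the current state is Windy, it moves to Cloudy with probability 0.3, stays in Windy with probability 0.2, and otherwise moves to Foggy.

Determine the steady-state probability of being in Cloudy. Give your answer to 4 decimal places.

Let the stationary distribution be π with π = πP and π_1 + π_2 + π_3 = 1.
π_1 = 0.5·π_1 + 0.5·π_2 + 0.5·π_3
π_2 = 0.1·π_1 + 0.4·π_2 + 0.3·π_3
Solving with the normalization constraint gives π = (0.5000, 0.2222, 0.2778).
So the stationary probability of Cloudy is 0.2222.

0.2222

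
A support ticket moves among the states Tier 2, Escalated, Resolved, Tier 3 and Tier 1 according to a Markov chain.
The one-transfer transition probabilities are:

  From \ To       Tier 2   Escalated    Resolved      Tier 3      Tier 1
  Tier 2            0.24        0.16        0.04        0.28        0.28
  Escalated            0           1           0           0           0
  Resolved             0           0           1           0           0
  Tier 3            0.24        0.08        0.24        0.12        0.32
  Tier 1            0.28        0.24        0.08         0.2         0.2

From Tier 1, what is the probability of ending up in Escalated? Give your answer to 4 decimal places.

Let h(s) be the probability of absorption at Escalated starting from transient state s. Then h(Escalated) = 1 and h(Resolved) = 0. By first-step analysis:
h(Tier 2) = 0.24·h(Tier 2) + 0.16·1 + 0.04·0 + 0.28·h(Tier 3) + 0.28·h(Tier 1)
h(Tier 3) = 0.24·h(Tier 2) + 0.08·1 + 0.24·0 + 0.12·h(Tier 3) + 0.32·h(Tier 1)
h(Tier 1) = 0.28·h(Tier 2) + 0.24·1 + 0.08·0 + 0.2·h(Tier 3) + 0.2·h(Tier 1)
Solving: h(Tier 2) = 0.6319, h(Tier 3) = 0.4980, h(Tier 1) = 0.6457.
Starting from Tier 1, the probability is 0.6457.

0.6457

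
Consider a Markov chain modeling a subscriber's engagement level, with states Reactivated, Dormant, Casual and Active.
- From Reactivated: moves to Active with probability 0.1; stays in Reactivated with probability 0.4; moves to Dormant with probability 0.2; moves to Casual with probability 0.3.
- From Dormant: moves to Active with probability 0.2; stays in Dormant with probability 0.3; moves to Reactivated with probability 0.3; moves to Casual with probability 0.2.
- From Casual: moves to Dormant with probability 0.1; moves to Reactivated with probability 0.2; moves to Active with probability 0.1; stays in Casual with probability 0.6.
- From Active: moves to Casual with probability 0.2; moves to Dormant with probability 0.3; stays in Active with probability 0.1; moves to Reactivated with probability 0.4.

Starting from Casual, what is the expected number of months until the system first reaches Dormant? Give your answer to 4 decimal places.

Let t(s) be the expected number of months to first reach Dormant from state s, with t(Dormant) = 0. Conditioning on the first month:
t(Reactivated) = 1 + 0.4·t(Reactivated) + 0.3·t(Casual) + 0.1·t(Active)
t(Casual) = 1 + 0.2·t(Reactivated) + 0.6·t(Casual) + 0.1·t(Active)
t(Active) = 1 + 0.4·t(Reactivated) + 0.2·t(Casual) + 0.1·t(Active)
Solving: t(Reactivated) = 5.9322, t(Casual) = 6.7797, t(Active) = 5.2542.
Expected months from Casual to Dormant: 6.7797.

6.7797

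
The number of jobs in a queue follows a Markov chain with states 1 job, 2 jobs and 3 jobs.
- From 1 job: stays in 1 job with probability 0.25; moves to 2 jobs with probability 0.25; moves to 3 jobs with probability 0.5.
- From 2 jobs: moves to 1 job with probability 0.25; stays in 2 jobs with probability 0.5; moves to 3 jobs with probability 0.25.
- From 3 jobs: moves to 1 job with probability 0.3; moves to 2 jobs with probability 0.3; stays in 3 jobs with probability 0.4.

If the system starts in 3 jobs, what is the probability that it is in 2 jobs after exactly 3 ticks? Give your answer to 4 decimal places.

Propagate the distribution vector 3 ticks from 3 jobs.
After 0 ticks: (0.0000, 0.0000, 1.0000)
After 1 tick: (0.3000, 0.3000, 0.4000)
After 2 ticks: (0.2700, 0.3450, 0.3850)
After 3 ticks: (0.2693, 0.3555, 0.3753)
P(in 2 jobs after 3 ticks) = 0.3555

0.3555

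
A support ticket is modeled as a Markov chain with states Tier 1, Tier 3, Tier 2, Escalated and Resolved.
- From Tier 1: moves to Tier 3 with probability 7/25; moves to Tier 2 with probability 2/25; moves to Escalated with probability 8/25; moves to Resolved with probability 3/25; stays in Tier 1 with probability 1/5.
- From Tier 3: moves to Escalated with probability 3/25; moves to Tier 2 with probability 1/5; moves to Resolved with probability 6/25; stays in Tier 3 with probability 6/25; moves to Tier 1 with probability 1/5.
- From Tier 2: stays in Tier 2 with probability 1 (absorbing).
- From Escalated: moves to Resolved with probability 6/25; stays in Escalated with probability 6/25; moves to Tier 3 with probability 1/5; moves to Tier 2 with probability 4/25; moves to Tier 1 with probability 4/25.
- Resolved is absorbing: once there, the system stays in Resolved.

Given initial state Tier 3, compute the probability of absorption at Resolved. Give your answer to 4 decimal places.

0.5611

Let h(s) be the probability of absorption at Resolved starting from transient state s. Then h(Resolved) = 1 and h(Tier 2) = 0. By first-step analysis:
h(Tier 1) = 0.2·h(Tier 1) + 0.28·h(Tier 3) + 0.08·0 + 0.32·h(Escalated) + 0.12·1
h(Tier 3) = 0.2·h(Tier 1) + 0.24·h(Tier 3) + 0.2·0 + 0.12·h(Escalated) + 0.24·1
h(Escalated) = 0.16·h(Tier 1) + 0.2·h(Tier 3) + 0.16·0 + 0.24·h(Escalated) + 0.24·1
Solving: h(Tier 1) = 0.5806, h(Tier 3) = 0.5611, h(Escalated) = 0.5857.
Starting from Tier 3, the probability is 0.5611.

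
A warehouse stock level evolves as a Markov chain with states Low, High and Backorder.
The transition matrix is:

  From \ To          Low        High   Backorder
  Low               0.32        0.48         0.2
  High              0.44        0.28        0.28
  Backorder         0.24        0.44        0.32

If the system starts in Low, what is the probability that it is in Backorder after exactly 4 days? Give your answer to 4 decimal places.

0.2629

Propagate the distribution vector 4 days from Low.
After 0 days: (1.0000, 0.0000, 0.0000)
After 1 day: (0.3200, 0.4800, 0.2000)
After 2 days: (0.3616, 0.3760, 0.2624)
After 3 days: (0.3441, 0.3943, 0.2616)
After 4 days: (0.3464, 0.3907, 0.2629)
P(in Backorder after 4 days) = 0.2629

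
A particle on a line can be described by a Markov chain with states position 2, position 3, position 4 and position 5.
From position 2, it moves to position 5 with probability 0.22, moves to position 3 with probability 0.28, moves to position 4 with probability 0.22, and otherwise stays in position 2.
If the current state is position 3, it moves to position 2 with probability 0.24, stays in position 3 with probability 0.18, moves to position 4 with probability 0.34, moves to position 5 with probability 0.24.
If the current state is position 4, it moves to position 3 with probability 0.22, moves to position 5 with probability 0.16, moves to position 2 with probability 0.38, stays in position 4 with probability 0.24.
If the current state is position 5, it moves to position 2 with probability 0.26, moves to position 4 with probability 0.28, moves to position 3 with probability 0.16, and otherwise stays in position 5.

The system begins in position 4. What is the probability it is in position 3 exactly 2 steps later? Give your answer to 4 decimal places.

Propagate the distribution vector 2 steps from position 4.
After 0 steps: (0.0000, 0.0000, 1.0000, 0.0000)
After 1 step: (0.3800, 0.2200, 0.2400, 0.1600)
After 2 steps: (0.2920, 0.2244, 0.2608, 0.2228)
P(in position 3 after 2 steps) = 0.2244

0.2244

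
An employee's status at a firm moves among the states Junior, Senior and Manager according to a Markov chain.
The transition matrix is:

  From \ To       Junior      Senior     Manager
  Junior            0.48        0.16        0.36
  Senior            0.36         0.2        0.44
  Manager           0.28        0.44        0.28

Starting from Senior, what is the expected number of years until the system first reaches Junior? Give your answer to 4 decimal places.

3.0335

Let t(s) be the expected number of years to first reach Junior from state s, with t(Junior) = 0. Conditioning on the first year:
t(Senior) = 1 + 0.2·t(Senior) + 0.44·t(Manager)
t(Manager) = 1 + 0.44·t(Senior) + 0.28·t(Manager)
Solving: t(Senior) = 3.0335, t(Manager) = 3.2427.
Expected years from Senior to Junior: 3.0335.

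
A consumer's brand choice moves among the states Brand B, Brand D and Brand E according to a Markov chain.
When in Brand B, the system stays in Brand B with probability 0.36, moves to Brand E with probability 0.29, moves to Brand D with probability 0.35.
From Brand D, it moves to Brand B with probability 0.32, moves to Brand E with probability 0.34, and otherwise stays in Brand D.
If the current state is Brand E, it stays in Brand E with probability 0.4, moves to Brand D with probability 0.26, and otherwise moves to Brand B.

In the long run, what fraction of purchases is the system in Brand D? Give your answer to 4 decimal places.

Let the stationary distribution be π with π = πP and π_1 + π_2 + π_3 = 1.
π_1 = 0.36·π_1 + 0.32·π_2 + 0.34·π_3
π_2 = 0.35·π_1 + 0.34·π_2 + 0.26·π_3
Solving with the normalization constraint gives π = (0.3405, 0.3159, 0.3436).
So the stationary probability of Brand D is 0.3159.

0.3159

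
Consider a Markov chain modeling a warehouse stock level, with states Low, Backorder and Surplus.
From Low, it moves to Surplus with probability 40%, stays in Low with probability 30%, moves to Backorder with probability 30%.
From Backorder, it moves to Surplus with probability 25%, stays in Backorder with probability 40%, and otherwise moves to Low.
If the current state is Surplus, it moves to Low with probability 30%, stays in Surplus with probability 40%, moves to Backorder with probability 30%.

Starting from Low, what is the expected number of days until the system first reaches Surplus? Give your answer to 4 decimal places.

Let t(s) be the expected number of days to first reach Surplus from state s, with t(Surplus) = 0. Conditioning on the first day:
t(Low) = 1 + 0.3·t(Low) + 0.3·t(Backorder)
t(Backorder) = 1 + 0.35·t(Low) + 0.4·t(Backorder)
Solving: t(Low) = 2.8571, t(Backorder) = 3.3333.
Expected days from Low to Surplus: 2.8571.

2.8571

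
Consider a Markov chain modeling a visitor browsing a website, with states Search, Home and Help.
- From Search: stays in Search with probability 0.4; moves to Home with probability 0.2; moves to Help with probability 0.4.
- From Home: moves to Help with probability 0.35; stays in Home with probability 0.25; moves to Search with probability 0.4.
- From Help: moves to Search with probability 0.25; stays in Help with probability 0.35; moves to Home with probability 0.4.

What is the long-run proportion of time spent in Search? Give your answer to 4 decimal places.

Let the stationary distribution be π with π = πP and π_1 + π_2 + π_3 = 1.
π_1 = 0.4·π_1 + 0.4·π_2 + 0.25·π_3
π_2 = 0.2·π_1 + 0.25·π_2 + 0.4·π_3
Solving with the normalization constraint gives π = (0.3449, 0.2878, 0.3672).
So the stationary probability of Search is 0.3449.

0.3449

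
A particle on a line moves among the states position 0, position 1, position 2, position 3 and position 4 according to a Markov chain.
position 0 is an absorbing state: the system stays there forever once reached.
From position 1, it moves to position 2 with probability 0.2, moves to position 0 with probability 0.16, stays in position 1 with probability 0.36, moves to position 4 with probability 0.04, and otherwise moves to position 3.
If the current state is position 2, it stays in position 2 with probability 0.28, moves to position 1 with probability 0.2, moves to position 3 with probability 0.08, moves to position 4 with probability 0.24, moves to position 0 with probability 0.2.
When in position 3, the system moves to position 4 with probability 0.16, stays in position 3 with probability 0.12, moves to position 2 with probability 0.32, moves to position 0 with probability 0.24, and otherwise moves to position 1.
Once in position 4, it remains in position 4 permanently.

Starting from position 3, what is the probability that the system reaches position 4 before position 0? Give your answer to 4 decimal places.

0.4259

Let h(s) be the probability of absorption at position 4 starting from transient state s. Then h(position 4) = 1 and h(position 0) = 0. By first-step analysis:
h(position 1) = 0.16·0 + 0.36·h(position 1) + 0.2·h(position 2) + 0.24·h(position 3) + 0.04·1
h(position 2) = 0.2·0 + 0.2·h(position 1) + 0.28·h(position 2) + 0.08·h(position 3) + 0.24·1
h(position 3) = 0.24·0 + 0.16·h(position 1) + 0.32·h(position 2) + 0.12·h(position 3) + 0.16·1
Solving: h(position 1) = 0.3736, h(position 2) = 0.4844, h(position 3) = 0.4259.
Starting from position 3, the probability is 0.4259.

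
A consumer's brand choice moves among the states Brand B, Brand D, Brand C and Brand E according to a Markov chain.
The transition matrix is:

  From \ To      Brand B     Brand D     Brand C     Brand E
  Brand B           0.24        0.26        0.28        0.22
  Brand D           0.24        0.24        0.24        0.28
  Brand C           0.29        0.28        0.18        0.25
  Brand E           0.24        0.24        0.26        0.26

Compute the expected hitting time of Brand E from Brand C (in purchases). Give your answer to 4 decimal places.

3.9997

Let t(s) be the expected number of purchases to first reach Brand E from state s, with t(Brand E) = 0. Conditioning on the first purchase:
t(Brand B) = 1 + 0.24·t(Brand B) + 0.26·t(Brand D) + 0.28·t(Brand C)
t(Brand D) = 1 + 0.24·t(Brand B) + 0.24·t(Brand D) + 0.24·t(Brand C)
t(Brand C) = 1 + 0.29·t(Brand B) + 0.28·t(Brand D) + 0.18·t(Brand C)
Solving: t(Brand B) = 4.1163, t(Brand D) = 3.8788, t(Brand C) = 3.9997.
Expected purchases from Brand C to Brand E: 3.9997.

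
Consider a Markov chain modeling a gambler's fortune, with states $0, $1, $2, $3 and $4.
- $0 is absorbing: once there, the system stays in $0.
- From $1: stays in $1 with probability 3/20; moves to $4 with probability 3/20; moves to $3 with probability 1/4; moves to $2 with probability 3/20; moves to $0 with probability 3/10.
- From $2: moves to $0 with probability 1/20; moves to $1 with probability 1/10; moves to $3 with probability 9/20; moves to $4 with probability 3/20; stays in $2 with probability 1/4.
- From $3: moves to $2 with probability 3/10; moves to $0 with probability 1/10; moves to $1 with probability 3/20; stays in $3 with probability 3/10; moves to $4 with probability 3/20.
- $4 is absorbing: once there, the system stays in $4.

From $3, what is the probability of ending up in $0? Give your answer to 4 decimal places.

Let h(s) be the probability of absorption at $0 starting from transient state s. Then h($0) = 1 and h($4) = 0. By first-step analysis:
h($1) = 0.3·1 + 0.15·h($1) + 0.15·h($2) + 0.25·h($3) + 0.15·0
h($2) = 0.05·1 + 0.1·h($1) + 0.25·h($2) + 0.45·h($3) + 0.15·0
h($3) = 0.1·1 + 0.15·h($1) + 0.3·h($2) + 0.3·h($3) + 0.15·0
Solving: h($1) = 0.5504, h($2) = 0.3992, h($3) = 0.4319.
Starting from $3, the probability is 0.4319.

0.4319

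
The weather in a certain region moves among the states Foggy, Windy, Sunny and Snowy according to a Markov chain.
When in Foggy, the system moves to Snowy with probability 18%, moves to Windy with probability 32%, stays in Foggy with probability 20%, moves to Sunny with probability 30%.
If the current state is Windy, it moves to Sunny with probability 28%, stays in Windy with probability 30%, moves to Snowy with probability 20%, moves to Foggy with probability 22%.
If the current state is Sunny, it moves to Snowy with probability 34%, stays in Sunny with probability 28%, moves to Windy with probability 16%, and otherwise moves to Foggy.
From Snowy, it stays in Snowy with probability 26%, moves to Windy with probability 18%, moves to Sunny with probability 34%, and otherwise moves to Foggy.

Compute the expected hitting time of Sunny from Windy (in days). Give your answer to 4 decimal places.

Let t(s) be the expected number of days to first reach Sunny from state s, with t(Sunny) = 0. Conditioning on the first day:
t(Foggy) = 1 + 0.2·t(Foggy) + 0.32·t(Windy) + 0.18·t(Snowy)
t(Windy) = 1 + 0.22·t(Foggy) + 0.3·t(Windy) + 0.2·t(Snowy)
t(Snowy) = 1 + 0.22·t(Foggy) + 0.18·t(Windy) + 0.26·t(Snowy)
Solving: t(Foggy) = 3.3074, t(Windy) = 3.3692, t(Snowy) = 3.1542.
Expected days from Windy to Sunny: 3.3692.

3.3692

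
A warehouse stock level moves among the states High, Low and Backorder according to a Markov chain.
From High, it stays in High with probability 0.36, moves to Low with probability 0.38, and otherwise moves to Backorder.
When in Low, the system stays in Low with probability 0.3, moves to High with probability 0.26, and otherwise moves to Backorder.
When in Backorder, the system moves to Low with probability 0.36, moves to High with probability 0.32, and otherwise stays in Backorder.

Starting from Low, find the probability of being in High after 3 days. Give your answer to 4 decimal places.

0.3117

Propagate the distribution vector 3 days from Low.
After 0 days: (0.0000, 1.0000, 0.0000)
After 1 day: (0.2600, 0.3000, 0.4400)
After 2 days: (0.3124, 0.3472, 0.3404)
After 3 days: (0.3117, 0.3454, 0.3429)
P(in High after 3 days) = 0.3117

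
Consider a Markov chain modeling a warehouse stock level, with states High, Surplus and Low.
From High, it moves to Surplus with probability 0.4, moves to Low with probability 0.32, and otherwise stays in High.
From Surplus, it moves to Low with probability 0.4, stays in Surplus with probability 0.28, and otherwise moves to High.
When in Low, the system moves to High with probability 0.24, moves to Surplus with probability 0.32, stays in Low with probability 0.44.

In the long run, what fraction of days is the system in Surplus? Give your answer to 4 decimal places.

Let the stationary distribution be π with π = πP and π_1 + π_2 + π_3 = 1.
π_1 = 0.28·π_1 + 0.32·π_2 + 0.24·π_3
π_2 = 0.4·π_1 + 0.28·π_2 + 0.32·π_3
Solving with the normalization constraint gives π = (0.2774, 0.3290, 0.3935).
So the stationary probability of Surplus is 0.3290.

0.3290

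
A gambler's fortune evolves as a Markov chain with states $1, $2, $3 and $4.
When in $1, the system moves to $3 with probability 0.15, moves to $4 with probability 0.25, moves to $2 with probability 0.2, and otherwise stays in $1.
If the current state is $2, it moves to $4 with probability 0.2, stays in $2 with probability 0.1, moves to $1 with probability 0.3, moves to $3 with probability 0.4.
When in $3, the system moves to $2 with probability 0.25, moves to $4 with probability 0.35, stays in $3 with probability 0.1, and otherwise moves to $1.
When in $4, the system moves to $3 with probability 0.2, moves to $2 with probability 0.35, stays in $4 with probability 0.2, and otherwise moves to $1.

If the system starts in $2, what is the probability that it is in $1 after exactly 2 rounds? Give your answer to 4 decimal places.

Propagate the distribution vector 2 rounds from $2.
After 0 rounds: (0.0000, 1.0000, 0.0000, 0.0000)
After 1 round: (0.3000, 0.1000, 0.4000, 0.2000)
After 2 rounds: (0.3200, 0.2400, 0.1650, 0.2750)
P(in $1 after 2 rounds) = 0.3200

0.3200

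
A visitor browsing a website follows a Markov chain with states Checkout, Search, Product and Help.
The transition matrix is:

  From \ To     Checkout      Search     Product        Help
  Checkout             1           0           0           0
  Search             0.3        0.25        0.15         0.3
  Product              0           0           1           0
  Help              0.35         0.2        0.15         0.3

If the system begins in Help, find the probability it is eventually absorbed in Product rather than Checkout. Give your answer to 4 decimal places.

Let h(s) be the probability of absorption at Product starting from transient state s. Then h(Product) = 1 and h(Checkout) = 0. By first-step analysis:
h(Search) = 0.3·0 + 0.25·h(Search) + 0.15·1 + 0.3·h(Help)
h(Help) = 0.35·0 + 0.2·h(Search) + 0.15·1 + 0.3·h(Help)
Solving: h(Search) = 0.3226, h(Help) = 0.3065.
Starting from Help, the probability is 0.3065.

0.3065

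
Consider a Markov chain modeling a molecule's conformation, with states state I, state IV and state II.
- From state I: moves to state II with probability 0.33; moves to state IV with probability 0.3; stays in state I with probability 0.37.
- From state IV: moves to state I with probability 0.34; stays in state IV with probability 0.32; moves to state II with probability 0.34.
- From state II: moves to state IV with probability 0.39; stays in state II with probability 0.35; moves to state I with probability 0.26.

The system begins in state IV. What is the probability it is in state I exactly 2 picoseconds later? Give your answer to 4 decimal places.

0.3230

Sum over the intermediate state after 1 picosecond:
P = P(state IV→state I)·P(state I→state I) + P(state IV→state IV)·P(state IV→state I) + P(state IV→state II)·P(state II→state I)
  = 0.34×0.37 + 0.32×0.34 + 0.34×0.26
  = 0.1258 + 0.1088 + 0.0884 = 0.3230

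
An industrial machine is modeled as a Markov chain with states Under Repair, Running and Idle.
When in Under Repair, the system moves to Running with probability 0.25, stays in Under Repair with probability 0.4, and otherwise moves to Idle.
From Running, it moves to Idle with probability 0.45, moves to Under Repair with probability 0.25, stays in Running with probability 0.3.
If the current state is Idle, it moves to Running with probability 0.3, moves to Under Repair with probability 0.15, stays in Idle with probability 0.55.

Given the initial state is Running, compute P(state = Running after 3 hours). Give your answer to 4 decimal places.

Propagate the distribution vector 3 hours from Running.
After 0 hours: (0.0000, 1.0000, 0.0000)
After 1 hour: (0.2500, 0.3000, 0.4500)
After 2 hours: (0.2425, 0.2875, 0.4700)
After 3 hours: (0.2394, 0.2879, 0.4728)
P(in Running after 3 hours) = 0.2879

0.2879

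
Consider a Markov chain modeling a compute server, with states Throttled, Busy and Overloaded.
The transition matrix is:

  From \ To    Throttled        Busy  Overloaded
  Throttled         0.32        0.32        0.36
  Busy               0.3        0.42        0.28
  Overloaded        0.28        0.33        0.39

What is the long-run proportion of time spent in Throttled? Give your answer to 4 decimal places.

0.2992

Let the stationary distribution be π with π = πP and π_1 + π_2 + π_3 = 1.
π_1 = 0.32·π_1 + 0.3·π_2 + 0.28·π_3
π_2 = 0.32·π_1 + 0.42·π_2 + 0.33·π_3
Solving with the normalization constraint gives π = (0.2992, 0.3593, 0.3415).
So the stationary probability of Throttled is 0.2992.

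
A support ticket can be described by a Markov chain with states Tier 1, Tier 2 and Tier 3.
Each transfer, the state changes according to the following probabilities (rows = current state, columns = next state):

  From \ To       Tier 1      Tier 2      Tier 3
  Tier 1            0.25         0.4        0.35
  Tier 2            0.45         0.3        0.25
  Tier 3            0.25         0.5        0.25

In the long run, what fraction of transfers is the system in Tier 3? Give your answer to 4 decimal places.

Let the stationary distribution be π with π = πP and π_1 + π_2 + π_3 = 1.
π_1 = 0.25·π_1 + 0.45·π_2 + 0.25·π_3
π_2 = 0.4·π_1 + 0.3·π_2 + 0.5·π_3
Solving with the normalization constraint gives π = (0.3279, 0.3893, 0.2828).
So the stationary probability of Tier 3 is 0.2828.

0.2828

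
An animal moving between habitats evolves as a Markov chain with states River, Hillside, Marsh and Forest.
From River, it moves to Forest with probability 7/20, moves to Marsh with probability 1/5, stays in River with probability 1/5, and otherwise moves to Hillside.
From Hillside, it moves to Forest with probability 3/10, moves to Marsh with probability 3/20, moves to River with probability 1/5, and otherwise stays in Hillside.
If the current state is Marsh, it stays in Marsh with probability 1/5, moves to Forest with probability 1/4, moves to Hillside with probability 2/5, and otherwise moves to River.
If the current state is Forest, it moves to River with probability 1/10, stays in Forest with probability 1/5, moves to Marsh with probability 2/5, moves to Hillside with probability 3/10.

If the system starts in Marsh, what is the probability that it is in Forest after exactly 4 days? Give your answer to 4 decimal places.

Propagate the distribution vector 4 days from Marsh.
After 0 days: (0.0000, 0.0000, 1.0000, 0.0000)
After 1 day: (0.1500, 0.4000, 0.2000, 0.2500)
After 2 days: (0.1650, 0.3325, 0.2300, 0.2725)
After 3 days: (0.1613, 0.3314, 0.2379, 0.2695)
After 4 days: (0.1612, 0.3323, 0.2373, 0.2692)
P(in Forest after 4 days) = 0.2692

0.2692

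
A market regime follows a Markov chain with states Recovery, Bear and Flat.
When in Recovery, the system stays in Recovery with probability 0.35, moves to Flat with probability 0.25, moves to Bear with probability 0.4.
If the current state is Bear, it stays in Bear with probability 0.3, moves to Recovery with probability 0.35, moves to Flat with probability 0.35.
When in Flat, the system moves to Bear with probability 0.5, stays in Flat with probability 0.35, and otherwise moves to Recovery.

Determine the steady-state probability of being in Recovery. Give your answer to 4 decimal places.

Let the stationary distribution be π with π = πP and π_1 + π_2 + π_3 = 1.
π_1 = 0.35·π_1 + 0.35·π_2 + 0.15·π_3
π_2 = 0.4·π_1 + 0.3·π_2 + 0.5·π_3
Solving with the normalization constraint gives π = (0.2857, 0.3929, 0.3214).
So the stationary probability of Recovery is 0.2857.

0.2857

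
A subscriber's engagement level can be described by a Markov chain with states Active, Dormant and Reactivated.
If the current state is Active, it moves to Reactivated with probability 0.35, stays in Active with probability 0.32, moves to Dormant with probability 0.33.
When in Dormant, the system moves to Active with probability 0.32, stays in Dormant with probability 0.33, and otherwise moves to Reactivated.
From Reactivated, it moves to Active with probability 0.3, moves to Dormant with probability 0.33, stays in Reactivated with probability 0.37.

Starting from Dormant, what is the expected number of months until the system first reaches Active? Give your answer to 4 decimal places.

3.1963

Let t(s) be the expected number of months to first reach Active from state s, with t(Active) = 0. Conditioning on the first month:
t(Dormant) = 1 + 0.33·t(Dormant) + 0.35·t(Reactivated)
t(Reactivated) = 1 + 0.33·t(Dormant) + 0.37·t(Reactivated)
Solving: t(Dormant) = 3.1963, t(Reactivated) = 3.2616.
Expected months from Dormant to Active: 3.1963.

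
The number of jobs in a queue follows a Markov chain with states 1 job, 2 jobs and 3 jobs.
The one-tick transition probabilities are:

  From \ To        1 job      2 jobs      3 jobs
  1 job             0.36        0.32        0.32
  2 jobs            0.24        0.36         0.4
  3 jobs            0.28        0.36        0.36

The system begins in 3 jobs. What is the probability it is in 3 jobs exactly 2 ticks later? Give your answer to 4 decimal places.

0.3632

Sum over the intermediate state after 1 tick:
P = P(3 jobs→1 job)·P(1 job→3 jobs) + P(3 jobs→2 jobs)·P(2 jobs→3 jobs) + P(3 jobs→3 jobs)·P(3 jobs→3 jobs)
  = 0.28×0.32 + 0.36×0.4 + 0.36×0.36
  = 0.0896 + 0.1440 + 0.1296 = 0.3632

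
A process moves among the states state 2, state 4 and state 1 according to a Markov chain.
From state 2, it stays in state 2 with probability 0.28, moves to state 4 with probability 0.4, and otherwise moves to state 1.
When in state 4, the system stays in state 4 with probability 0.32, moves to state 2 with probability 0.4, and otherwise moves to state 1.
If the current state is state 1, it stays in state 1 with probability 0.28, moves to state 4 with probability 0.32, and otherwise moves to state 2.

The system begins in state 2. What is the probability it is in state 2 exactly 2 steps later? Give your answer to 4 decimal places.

Sum over the intermediate state after 1 step:
P = P(state 2→state 2)·P(state 2→state 2) + P(state 2→state 4)·P(state 4→state 2) + P(state 2→state 1)·P(state 1→state 2)
  = 0.28×0.28 + 0.4×0.4 + 0.32×0.4
  = 0.0784 + 0.1600 + 0.1280 = 0.3664

0.3664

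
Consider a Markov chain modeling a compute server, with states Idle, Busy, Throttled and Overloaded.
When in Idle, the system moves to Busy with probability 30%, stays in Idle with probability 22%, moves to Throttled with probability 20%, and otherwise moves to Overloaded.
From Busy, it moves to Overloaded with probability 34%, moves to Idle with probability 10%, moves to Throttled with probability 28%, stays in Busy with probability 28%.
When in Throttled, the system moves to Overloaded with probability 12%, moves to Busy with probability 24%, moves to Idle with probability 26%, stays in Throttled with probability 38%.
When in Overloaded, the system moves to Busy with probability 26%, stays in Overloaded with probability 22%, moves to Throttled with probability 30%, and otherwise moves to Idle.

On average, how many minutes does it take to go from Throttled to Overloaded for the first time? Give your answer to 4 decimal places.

Let t(s) be the expected number of minutes to first reach Overloaded from state s, with t(Overloaded) = 0. Conditioning on the first minute:
t(Idle) = 1 + 0.22·t(Idle) + 0.3·t(Busy) + 0.2·t(Throttled)
t(Busy) = 1 + 0.1·t(Idle) + 0.28·t(Busy) + 0.28·t(Throttled)
t(Throttled) = 1 + 0.26·t(Idle) + 0.24·t(Busy) + 0.38·t(Throttled)
Solving: t(Idle) = 3.9475, t(Busy) = 3.7767, t(Throttled) = 4.7303.
Expected minutes from Throttled to Overloaded: 4.7303.

4.7303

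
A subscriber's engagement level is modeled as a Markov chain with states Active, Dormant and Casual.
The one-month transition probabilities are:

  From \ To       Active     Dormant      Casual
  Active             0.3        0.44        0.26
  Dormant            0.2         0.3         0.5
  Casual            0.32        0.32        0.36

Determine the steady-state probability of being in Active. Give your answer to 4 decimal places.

0.2730

Let the stationary distribution be π with π = πP and π_1 + π_2 + π_3 = 1.
π_1 = 0.3·π_1 + 0.2·π_2 + 0.32·π_3
π_2 = 0.44·π_1 + 0.3·π_2 + 0.32·π_3
Solving with the normalization constraint gives π = (0.2730, 0.3458, 0.3811).
So the stationary probability of Active is 0.2730.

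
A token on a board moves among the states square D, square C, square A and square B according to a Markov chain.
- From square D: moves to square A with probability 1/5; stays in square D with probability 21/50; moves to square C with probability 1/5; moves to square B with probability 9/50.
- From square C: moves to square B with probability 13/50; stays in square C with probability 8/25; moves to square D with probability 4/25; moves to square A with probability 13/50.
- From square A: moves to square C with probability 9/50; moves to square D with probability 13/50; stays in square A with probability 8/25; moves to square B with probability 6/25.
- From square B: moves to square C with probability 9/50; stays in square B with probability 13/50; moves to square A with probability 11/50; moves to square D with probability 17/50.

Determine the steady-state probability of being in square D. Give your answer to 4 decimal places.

0.3057

Let the stationary distribution be π with π = πP and π_1 + π_2 + π_3 + π_4 = 1.
π_1 = 0.42·π_1 + 0.16·π_2 + 0.26·π_3 + 0.34·π_4
π_2 = 0.2·π_1 + 0.32·π_2 + 0.18·π_3 + 0.18·π_4
π_3 = 0.2·π_1 + 0.26·π_2 + 0.32·π_3 + 0.22·π_4
Solving with the normalization constraint gives π = (0.3057, 0.2164, 0.2473, 0.2306).
So the stationary probability of square D is 0.3057.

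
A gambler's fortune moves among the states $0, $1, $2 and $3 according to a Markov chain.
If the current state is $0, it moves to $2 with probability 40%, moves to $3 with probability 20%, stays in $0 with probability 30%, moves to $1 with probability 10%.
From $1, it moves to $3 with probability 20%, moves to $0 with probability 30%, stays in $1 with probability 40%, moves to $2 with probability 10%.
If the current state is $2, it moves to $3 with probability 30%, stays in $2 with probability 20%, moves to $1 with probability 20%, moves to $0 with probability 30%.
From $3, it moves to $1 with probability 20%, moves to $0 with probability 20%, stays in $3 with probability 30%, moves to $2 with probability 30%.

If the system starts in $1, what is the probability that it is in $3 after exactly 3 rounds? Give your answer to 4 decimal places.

0.2470

Propagate the distribution vector 3 rounds from $1.
After 0 rounds: (0.0000, 1.0000, 0.0000, 0.0000)
After 1 round: (0.3000, 0.4000, 0.1000, 0.2000)
After 2 rounds: (0.2800, 0.2500, 0.2400, 0.2300)
After 3 rounds: (0.2770, 0.2220, 0.2540, 0.2470)
P(in $3 after 3 rounds) = 0.2470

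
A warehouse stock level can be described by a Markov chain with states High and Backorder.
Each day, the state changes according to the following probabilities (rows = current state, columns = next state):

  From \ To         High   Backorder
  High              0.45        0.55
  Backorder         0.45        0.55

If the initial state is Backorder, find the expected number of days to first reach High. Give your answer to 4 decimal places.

Let t(s) be the expected number of days to first reach High from state s, with t(High) = 0. Conditioning on the first day:
t(Backorder) = 1 + 0.55·t(Backorder)
Solving: t(Backorder) = 2.2222.
Expected days from Backorder to High: 2.2222.

2.2222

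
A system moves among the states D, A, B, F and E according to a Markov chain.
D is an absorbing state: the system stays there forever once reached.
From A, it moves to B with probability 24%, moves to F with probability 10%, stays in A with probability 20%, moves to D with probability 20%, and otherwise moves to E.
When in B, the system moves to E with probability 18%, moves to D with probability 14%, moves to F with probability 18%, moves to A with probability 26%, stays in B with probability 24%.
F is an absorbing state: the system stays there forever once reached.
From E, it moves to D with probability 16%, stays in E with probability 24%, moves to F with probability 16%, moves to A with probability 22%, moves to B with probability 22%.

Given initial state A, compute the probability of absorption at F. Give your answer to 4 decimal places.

0.4298

Let h(s) be the probability of absorption at F starting from transient state s. Then h(F) = 1 and h(D) = 0. By first-step analysis:
h(A) = 0.2·0 + 0.2·h(A) + 0.24·h(B) + 0.1·1 + 0.26·h(E)
h(B) = 0.14·0 + 0.26·h(A) + 0.24·h(B) + 0.18·1 + 0.18·h(E)
h(E) = 0.16·0 + 0.22·h(A) + 0.22·h(B) + 0.16·1 + 0.24·h(E)
Solving: h(A) = 0.4298, h(B) = 0.4973, h(E) = 0.4789.
Starting from A, the probability is 0.4298.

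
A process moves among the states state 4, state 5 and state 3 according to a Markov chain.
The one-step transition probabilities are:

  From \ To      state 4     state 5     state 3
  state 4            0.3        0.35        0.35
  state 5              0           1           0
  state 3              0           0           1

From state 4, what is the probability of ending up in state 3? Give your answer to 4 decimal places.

0.5000

Let h(s) be the probability of absorption at state 3 starting from transient state s. Then h(state 3) = 1 and h(state 5) = 0. By first-step analysis:
h(state 4) = 0.3·h(state 4) + 0.35·0 + 0.35·1
Solving: h(state 4) = 0.5000.
Starting from state 4, the probability is 0.5000.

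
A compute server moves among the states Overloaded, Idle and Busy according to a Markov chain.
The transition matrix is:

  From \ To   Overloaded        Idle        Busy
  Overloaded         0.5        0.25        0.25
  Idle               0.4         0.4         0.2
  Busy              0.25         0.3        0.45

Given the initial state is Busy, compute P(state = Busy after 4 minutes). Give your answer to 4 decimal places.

Propagate the distribution vector 4 minutes from Busy.
After 0 minutes: (0.0000, 0.0000, 1.0000)
After 1 minute: (0.2500, 0.3000, 0.4500)
After 2 minutes: (0.3575, 0.3175, 0.3250)
After 3 minutes: (0.3870, 0.3139, 0.2991)
After 4 minutes: (0.3938, 0.3120, 0.2941)
P(in Busy after 4 minutes) = 0.2941

0.2941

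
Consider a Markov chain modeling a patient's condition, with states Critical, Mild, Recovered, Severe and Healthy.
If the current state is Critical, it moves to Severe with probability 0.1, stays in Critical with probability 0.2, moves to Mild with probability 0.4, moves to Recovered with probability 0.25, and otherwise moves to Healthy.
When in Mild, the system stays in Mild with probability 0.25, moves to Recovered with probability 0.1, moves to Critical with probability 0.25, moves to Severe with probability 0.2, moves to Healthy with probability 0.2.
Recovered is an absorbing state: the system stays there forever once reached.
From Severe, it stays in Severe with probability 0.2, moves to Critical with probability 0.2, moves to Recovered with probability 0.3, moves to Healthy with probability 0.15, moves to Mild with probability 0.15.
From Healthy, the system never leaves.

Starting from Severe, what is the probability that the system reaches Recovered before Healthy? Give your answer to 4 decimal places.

Let h(s) be the probability of absorption at Recovered starting from transient state s. Then h(Recovered) = 1 and h(Healthy) = 0. By first-step analysis:
h(Critical) = 0.2·h(Critical) + 0.4·h(Mild) + 0.25·1 + 0.1·h(Severe) + 0.05·0
h(Mild) = 0.25·h(Critical) + 0.25·h(Mild) + 0.1·1 + 0.2·h(Severe) + 0.2·0
h(Severe) = 0.2·h(Critical) + 0.15·h(Mild) + 0.3·1 + 0.2·h(Severe) + 0.15·0
Solving: h(Critical) = 0.6520, h(Mild) = 0.5201, h(Severe) = 0.6355.
Starting from Severe, the probability is 0.6355.

0.6355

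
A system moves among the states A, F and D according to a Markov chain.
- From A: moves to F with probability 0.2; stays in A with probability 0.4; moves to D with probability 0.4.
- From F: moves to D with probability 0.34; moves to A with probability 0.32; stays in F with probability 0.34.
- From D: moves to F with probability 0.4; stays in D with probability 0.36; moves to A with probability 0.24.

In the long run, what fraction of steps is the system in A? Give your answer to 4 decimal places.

Let the stationary distribution be π with π = πP and π_1 + π_2 + π_3 = 1.
π_1 = 0.4·π_1 + 0.32·π_2 + 0.24·π_3
π_2 = 0.2·π_1 + 0.34·π_2 + 0.4·π_3
Solving with the normalization constraint gives π = (0.3160, 0.3177, 0.3663).
So the stationary probability of A is 0.3160.

0.3160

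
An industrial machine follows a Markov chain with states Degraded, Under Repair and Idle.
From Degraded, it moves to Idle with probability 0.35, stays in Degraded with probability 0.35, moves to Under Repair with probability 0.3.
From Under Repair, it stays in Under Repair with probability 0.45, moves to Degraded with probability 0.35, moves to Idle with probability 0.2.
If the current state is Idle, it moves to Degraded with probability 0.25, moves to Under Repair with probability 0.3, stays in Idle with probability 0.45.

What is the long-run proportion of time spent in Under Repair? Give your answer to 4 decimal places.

0.3529

Let the stationary distribution be π with π = πP and π_1 + π_2 + π_3 = 1.
π_1 = 0.35·π_1 + 0.35·π_2 + 0.25·π_3
π_2 = 0.3·π_1 + 0.45·π_2 + 0.3·π_3
Solving with the normalization constraint gives π = (0.3170, 0.3529, 0.3301).
So the stationary probability of Under Repair is 0.3529.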